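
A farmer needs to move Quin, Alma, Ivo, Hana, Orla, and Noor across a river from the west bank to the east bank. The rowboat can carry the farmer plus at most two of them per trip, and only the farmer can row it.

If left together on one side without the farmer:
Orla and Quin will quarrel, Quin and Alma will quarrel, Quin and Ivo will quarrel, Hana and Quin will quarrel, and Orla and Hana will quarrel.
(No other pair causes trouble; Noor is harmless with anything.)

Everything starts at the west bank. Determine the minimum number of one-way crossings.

Counting alone: the farmer can take at most 2 across per trip to the east bank, so moving all 6 needs at least 3 loaded trips out, with a return between consecutive ones — at least 5 crossings.
The safety rule pushes this higher. Following every safe sequence of crossings, the most of the 6 that can be at the east bank as the rowboat arrives there on crossings 5, 7 is 4, 5 respectively — never all 6.
So no plan with fewer than 9 crossings exists, and this one achieves 9:
1. Farmer goes to the east bank with Hana and Quin.  [the west bank: Alma, Ivo, Noor, Orla | the east bank: Hana, Quin]
2. Farmer goes back to the west bank with Quin.  [the west bank: Alma, Ivo, Noor, Orla, Quin | the east bank: Hana]
3. Farmer goes to the east bank with Alma and Quin.  [the west bank: Ivo, Noor, Orla | the east bank: Alma, Hana, Quin]
4. Farmer goes back to the west bank with Quin.  [the west bank: Ivo, Noor, Orla, Quin | the east bank: Alma, Hana]
5. Farmer goes to the east bank with Ivo and Quin.  [the west bank: Noor, Orla | the east bank: Alma, Hana, Ivo, Quin]
6. Farmer goes back to the west bank with Quin.  [the west bank: Noor, Orla, Quin | the east bank: Alma, Hana, Ivo]
7. Farmer goes to the east bank with Noor and Quin.  [the west bank: Orla | the east bank: Alma, Hana, Ivo, Noor, Quin]
8. Farmer goes back to the west bank with Quin.  [the west bank: Orla, Quin | the east bank: Alma, Hana, Ivo, Noor]
9. Farmer goes to the east bank with Orla and Quin.  [the west bank: — | the east bank: Alma, Hana, Ivo, Noor, Orla, Quin]

9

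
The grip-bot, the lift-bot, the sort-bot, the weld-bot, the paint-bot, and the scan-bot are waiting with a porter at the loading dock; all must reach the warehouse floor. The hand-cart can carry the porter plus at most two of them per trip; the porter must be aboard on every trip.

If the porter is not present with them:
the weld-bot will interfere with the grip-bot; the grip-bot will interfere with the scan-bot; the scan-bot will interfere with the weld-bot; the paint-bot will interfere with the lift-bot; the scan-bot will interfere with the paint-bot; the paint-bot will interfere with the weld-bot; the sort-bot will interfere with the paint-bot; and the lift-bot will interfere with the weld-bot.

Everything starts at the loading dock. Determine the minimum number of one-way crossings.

impossible

Whatever the first load, the items left behind include a forbidden pair without the porter. No opening move is safe, so no plan exists.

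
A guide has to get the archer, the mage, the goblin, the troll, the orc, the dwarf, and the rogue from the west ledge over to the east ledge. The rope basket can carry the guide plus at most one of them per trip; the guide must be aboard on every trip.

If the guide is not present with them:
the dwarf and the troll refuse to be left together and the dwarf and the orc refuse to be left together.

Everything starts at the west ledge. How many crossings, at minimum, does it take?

15

Counting alone: the guide can take at most 1 across per trip to the east ledge, so moving all 7 needs at least 7 loaded trips out, with a return between consecutive ones — at least 13 crossings.
The safety rule pushes this higher. Following every safe sequence of crossings, the most of the 7 that can be at the east ledge as the rope basket arrives there on crossing 13 is 6 — never all 7.
So no plan with fewer than 15 crossings exists, and this one achieves 15:
1. Guide goes to the east ledge with the dwarf.
2. Guide goes back to the west ledge alone.
3. Guide goes to the east ledge with the archer.
4. Guide goes back to the west ledge alone.
5. Guide goes to the east ledge with the mage.
6. Guide goes back to the west ledge alone.
7. Guide goes to the east ledge with the goblin.
8. Guide goes back to the west ledge alone.
9. Guide goes to the east ledge with the troll.
10. Guide goes back to the west ledge with the dwarf.
11. Guide goes to the east ledge with the orc.
12. Guide goes back to the west ledge alone.
13. Guide goes to the east ledge with the rogue.
14. Guide goes back to the west ledge alone.
15. Guide goes to the east ledge with the dwarf.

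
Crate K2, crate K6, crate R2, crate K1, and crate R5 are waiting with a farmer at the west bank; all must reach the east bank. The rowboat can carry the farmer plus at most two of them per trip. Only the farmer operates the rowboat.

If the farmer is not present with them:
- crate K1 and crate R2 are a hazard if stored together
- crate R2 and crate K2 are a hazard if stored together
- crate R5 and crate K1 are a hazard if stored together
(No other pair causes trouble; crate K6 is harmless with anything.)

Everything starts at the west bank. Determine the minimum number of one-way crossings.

Counting alone: the farmer can take at most 2 across per trip to the east bank, so moving all 5 needs at least 3 loaded trips out, with a return between consecutive ones — at least 5 crossings.
The plan below uses exactly 5 crossings, so it is optimal:
1. Farmer goes to the east bank with crate K1 and crate K2.  [the west bank: crate K6, crate R2, crate R5 | the east bank: crate K1, crate K2]
2. Farmer goes back to the west bank alone.  [the west bank: crate K6, crate R2, crate R5 | the east bank: crate K1, crate K2]
3. Farmer goes to the east bank with crate K6.  [the west bank: crate R2, crate R5 | the east bank: crate K1, crate K2, crate K6]
4. Farmer goes back to the west bank alone.  [the west bank: crate R2, crate R5 | the east bank: crate K1, crate K2, crate K6]
5. Farmer goes to the east bank with crate R2 and crate R5.  [the west bank: — | the east bank: crate K1, crate K2, crate K6, crate R2, crate R5]

5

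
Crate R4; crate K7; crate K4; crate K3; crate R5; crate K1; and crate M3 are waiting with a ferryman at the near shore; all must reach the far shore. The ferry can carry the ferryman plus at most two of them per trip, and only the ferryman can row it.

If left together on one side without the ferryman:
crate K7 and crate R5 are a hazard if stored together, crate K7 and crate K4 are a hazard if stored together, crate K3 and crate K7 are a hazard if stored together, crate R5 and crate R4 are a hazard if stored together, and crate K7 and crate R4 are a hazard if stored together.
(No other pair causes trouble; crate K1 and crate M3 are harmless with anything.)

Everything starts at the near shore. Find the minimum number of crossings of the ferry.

Counting alone: the ferryman can take at most 2 across per trip to the far shore, so moving all 7 needs at least 4 loaded trips out, with a return between consecutive ones — at least 7 crossings.
The safety rule pushes this higher. Following every safe sequence of crossings, the most of the 7 that can be at the far shore as the ferry arrives there on crossings 7, 9 is 5, 6 respectively — never all 7.
So no plan with fewer than 11 crossings exists, and this one achieves 11:
1. Ferryman goes to the far shore with crate K7 and crate R4.
2. Ferryman goes back to the near shore with crate R4.
3. Ferryman goes to the far shore with crate K4 and crate R4.
4. Ferryman goes back to the near shore with crate K7.
5. Ferryman goes to the far shore with crate K3 and crate K7.
6. Ferryman goes back to the near shore with crate K7.
7. Ferryman goes to the far shore with crate K1 and crate K7.
8. Ferryman goes back to the near shore with crate K7.
9. Ferryman goes to the far shore with crate K7 and crate M3.
10. Ferryman goes back to the near shore with crate K7.
11. Ferryman goes to the far shore with crate K7 and crate R5.

11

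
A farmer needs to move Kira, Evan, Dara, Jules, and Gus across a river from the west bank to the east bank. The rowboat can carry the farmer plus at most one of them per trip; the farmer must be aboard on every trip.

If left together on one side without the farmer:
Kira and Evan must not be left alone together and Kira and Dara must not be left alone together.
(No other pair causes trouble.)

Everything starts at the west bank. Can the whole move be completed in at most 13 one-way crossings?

Yes

Yes — this plan uses 11 crossings (≤ 13):
1. Farmer goes to the east bank with Kira.  [the west bank: Dara, Evan, Gus, Jules | the east bank: Kira]
2. Farmer goes back to the west bank alone.  [the west bank: Dara, Evan, Gus, Jules | the east bank: Kira]
3. Farmer goes to the east bank with Evan.  [the west bank: Dara, Gus, Jules | the east bank: Evan, Kira]
4. Farmer goes back to the west bank with Kira.  [the west bank: Dara, Gus, Jules, Kira | the east bank: Evan]
5. Farmer goes to the east bank with Dara.  [the west bank: Gus, Jules, Kira | the east bank: Dara, Evan]
6. Farmer goes back to the west bank alone.  [the west bank: Gus, Jules, Kira | the east bank: Dara, Evan]
7. Farmer goes to the east bank with Jules.  [the west bank: Gus, Kira | the east bank: Dara, Evan, Jules]
8. Farmer goes back to the west bank alone.  [the west bank: Gus, Kira | the east bank: Dara, Evan, Jules]
9. Farmer goes to the east bank with Gus.  [the west bank: Kira | the east bank: Dara, Evan, Gus, Jules]
10. Farmer goes back to the west bank alone.  [the west bank: Kira | the east bank: Dara, Evan, Gus, Jules]
11. Farmer goes to the east bank with Kira.  [the west bank: — | the east bank: Dara, Evan, Gus, Jules, Kira]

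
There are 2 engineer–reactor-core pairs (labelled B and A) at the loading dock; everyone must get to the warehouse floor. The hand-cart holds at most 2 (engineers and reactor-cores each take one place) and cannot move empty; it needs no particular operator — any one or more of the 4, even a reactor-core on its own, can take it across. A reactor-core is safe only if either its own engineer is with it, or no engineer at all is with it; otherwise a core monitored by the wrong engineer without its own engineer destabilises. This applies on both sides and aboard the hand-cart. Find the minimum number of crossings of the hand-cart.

5

Counting alone: each trip to the warehouse floor takes at most 2 across and each return brings at least 1 back, so after t trips out (and t−1 returns) at most 2t − (t−1) of the 4 are across; that first reaches 4 at t = 3, so at least 5 crossings are needed.
The plan below uses exactly 5 crossings, so it is optimal:
1. engineer B and reactor-core B cross → the warehouse floor.
2. engineer B crosses ← the loading dock.
3. engineer A and engineer B cross → the warehouse floor.
4. engineer A crosses ← the loading dock.
5. engineer A and reactor-core A cross → the warehouse floor.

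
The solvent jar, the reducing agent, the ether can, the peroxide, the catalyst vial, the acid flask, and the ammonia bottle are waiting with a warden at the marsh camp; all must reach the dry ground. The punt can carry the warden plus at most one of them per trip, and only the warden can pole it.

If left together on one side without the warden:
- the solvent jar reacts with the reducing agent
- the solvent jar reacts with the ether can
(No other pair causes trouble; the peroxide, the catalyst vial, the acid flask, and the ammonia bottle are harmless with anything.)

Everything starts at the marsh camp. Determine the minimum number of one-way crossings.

15

Counting alone: the warden can take at most 1 across per trip to the dry ground, so moving all 7 needs at least 7 loaded trips out, with a return between consecutive ones — at least 13 crossings.
The safety rule pushes this higher. Following every safe sequence of crossings, the most of the 7 that can be at the dry ground as the punt arrives there on crossing 13 is 6 — never all 7.
So no plan with fewer than 15 crossings exists, and this one achieves 15:
1. Warden goes to the dry ground with the solvent jar.
2. Warden goes back to the marsh camp alone.
3. Warden goes to the dry ground with the reducing agent.
4. Warden goes back to the marsh camp with the solvent jar.
5. Warden goes to the dry ground with the ether can.
6. Warden goes back to the marsh camp alone.
7. Warden goes to the dry ground with the peroxide.
8. Warden goes back to the marsh camp alone.
9. Warden goes to the dry ground with the catalyst vial.
10. Warden goes back to the marsh camp alone.
11. Warden goes to the dry ground with the acid flask.
12. Warden goes back to the marsh camp alone.
13. Warden goes to the dry ground with the ammonia bottle.
14. Warden goes back to the marsh camp alone.
15. Warden goes to the dry ground with the solvent jar.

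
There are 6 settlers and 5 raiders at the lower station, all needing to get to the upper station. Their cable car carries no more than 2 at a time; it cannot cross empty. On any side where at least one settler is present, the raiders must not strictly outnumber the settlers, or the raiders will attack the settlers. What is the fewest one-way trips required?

19

Counting alone: each trip to the upper station takes at most 2 across and each return brings at least 1 back, so after t trips out (and t−1 returns) at most 2t − (t−1) of the 11 are across; that first reaches 11 at t = 10, so at least 19 crossings are needed.
The plan below uses exactly 19 crossings, so it is optimal:
1. 2 raiders → the upper station.  (the lower station: 6S 3R; the upper station: 0S 2R)
2. 1 raider ← the lower station.  (the lower station: 6S 4R; the upper station: 0S 1R)
3. 2 raiders → the upper station.  (the lower station: 6S 2R; the upper station: 0S 3R)
4. 1 raider ← the lower station.  (the lower station: 6S 3R; the upper station: 0S 2R)
5. 2 settlers → the upper station.  (the lower station: 4S 3R; the upper station: 2S 2R)
6. 1 raider ← the lower station.  (the lower station: 4S 4R; the upper station: 2S 1R)
7. 1 settler and 1 raider → the upper station.  (the lower station: 3S 3R; the upper station: 3S 2R)
8. 1 settler ← the lower station.  (the lower station: 4S 3R; the upper station: 2S 2R)
9. 1 settler and 1 raider → the upper station.  (the lower station: 3S 2R; the upper station: 3S 3R)
10. 1 raider ← the lower station.  (the lower station: 3S 3R; the upper station: 3S 2R)
11. 1 settler and 1 raider → the upper station.  (the lower station: 2S 2R; the upper station: 4S 3R)
12. 1 settler ← the lower station.  (the lower station: 3S 2R; the upper station: 3S 3R)
13. 1 settler and 1 raider → the upper station.  (the lower station: 2S 1R; the upper station: 4S 4R)
14. 1 raider ← the lower station.  (the lower station: 2S 2R; the upper station: 4S 3R)
15. 1 settler and 1 raider → the upper station.  (the lower station: 1S 1R; the upper station: 5S 4R)
16. 1 settler ← the lower station.  (the lower station: 2S 1R; the upper station: 4S 4R)
17. 1 settler and 1 raider → the upper station.  (the lower station: 1S 0R; the upper station: 5S 5R)
18. 1 raider ← the lower station.  (the lower station: 1S 1R; the upper station: 5S 4R)
19. 1 settler and 1 raider → the upper station.  (the lower station: 0S 0R; the upper station: 6S 5R)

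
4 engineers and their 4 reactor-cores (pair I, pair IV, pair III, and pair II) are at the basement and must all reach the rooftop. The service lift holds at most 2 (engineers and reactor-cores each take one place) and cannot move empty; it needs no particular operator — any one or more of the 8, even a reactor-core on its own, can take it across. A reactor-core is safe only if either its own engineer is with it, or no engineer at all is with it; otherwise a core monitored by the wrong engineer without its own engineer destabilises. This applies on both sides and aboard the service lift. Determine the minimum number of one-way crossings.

impossible

Following every safe sequence of crossings from the start, the most of the 8 that can be at the rooftop as the service lift arrives there on crossings 1, 3, 5 is 2, 3, 4 respectively; the best ever achieved is 4 of 8.
From crossing 7 on, no configuration arises that was not already reachable earlier: only 44 distinct safe configurations (who is on which side, and where the service lift is) can ever be reached, none of them has everyone across, and every continuation just revisits them. So no valid plan exists.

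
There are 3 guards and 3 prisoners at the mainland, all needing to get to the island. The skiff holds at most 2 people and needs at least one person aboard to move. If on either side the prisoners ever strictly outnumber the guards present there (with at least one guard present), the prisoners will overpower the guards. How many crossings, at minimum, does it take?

Counting alone: each trip to the island takes at most 2 across and each return brings at least 1 back, so after t trips out (and t−1 returns) at most 2t − (t−1) of the 6 are across; that first reaches 6 at t = 5, so at least 9 crossings are needed.
The safety rule pushes this higher. Following every safe sequence of crossings, the most of the 6 that can be at the island as the skiff arrives there on crossing 9 is 5 — never all 6.
So no plan with fewer than 11 crossings exists, and this one achieves 11:
1. 2 prisoners → the island.  (the mainland: 3G 1P; the island: 0G 2P)
2. 1 prisoner ← the mainland.  (the mainland: 3G 2P; the island: 0G 1P)
3. 2 prisoners → the island.  (the mainland: 3G 0P; the island: 0G 3P)
4. 1 prisoner ← the mainland.  (the mainland: 3G 1P; the island: 0G 2P)
5. 2 guards → the island.  (the mainland: 1G 1P; the island: 2G 2P)
6. 1 guard and 1 prisoner ← the mainland.  (the mainland: 2G 2P; the island: 1G 1P)
7. 2 guards → the island.  (the mainland: 0G 2P; the island: 3G 1P)
8. 1 prisoner ← the mainland.  (the mainland: 0G 3P; the island: 3G 0P)
9. 2 prisoners → the island.  (the mainland: 0G 1P; the island: 3G 2P)
10. 1 prisoner ← the mainland.  (the mainland: 0G 2P; the island: 3G 1P)
11. 2 prisoners → the island.  (the mainland: 0G 0P; the island: 3G 3P)

11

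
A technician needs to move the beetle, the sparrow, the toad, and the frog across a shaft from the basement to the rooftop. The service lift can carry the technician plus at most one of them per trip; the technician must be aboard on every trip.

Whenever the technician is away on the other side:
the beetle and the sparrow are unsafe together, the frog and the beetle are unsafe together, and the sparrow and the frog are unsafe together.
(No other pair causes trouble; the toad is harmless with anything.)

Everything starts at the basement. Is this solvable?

No

Whatever the first load, the items left behind include a forbidden pair without the technician. No opening move is safe, so no plan exists.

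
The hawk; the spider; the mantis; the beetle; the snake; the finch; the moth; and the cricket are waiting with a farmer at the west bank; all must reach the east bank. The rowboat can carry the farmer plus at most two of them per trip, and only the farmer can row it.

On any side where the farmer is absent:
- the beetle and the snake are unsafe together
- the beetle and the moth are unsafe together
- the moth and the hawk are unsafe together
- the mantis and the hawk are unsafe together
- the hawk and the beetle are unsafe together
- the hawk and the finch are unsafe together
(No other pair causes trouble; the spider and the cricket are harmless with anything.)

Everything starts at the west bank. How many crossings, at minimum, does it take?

Counting alone: the farmer can take at most 2 across per trip to the east bank, so moving all 8 needs at least 4 loaded trips out, with a return between consecutive ones — at least 7 crossings.
The safety rule pushes this higher. Following every safe sequence of crossings, the most of the 8 that can be at the east bank as the rowboat arrives there on crossings 7, 9, 11 is 5, 6, 7 respectively — never all 8.
So no plan with fewer than 13 crossings exists, and this one achieves 13:
1. Farmer goes to the east bank with the beetle and the hawk.  [the west bank: the cricket, the finch, the mantis, the moth, the snake, the spider | the east bank: the beetle, the hawk]
2. Farmer goes back to the west bank with the hawk.  [the west bank: the cricket, the finch, the hawk, the mantis, the moth, the snake, the spider | the east bank: the beetle]
3. Farmer goes to the east bank with the hawk and the spider.  [the west bank: the cricket, the finch, the mantis, the moth, the snake | the east bank: the beetle, the hawk, the spider]
4. Farmer goes back to the west bank with the hawk.  [the west bank: the cricket, the finch, the hawk, the mantis, the moth, the snake | the east bank: the beetle, the spider]
5. Farmer goes to the east bank with the hawk and the mantis.  [the west bank: the cricket, the finch, the moth, the snake | the east bank: the beetle, the hawk, the mantis, the spider]
6. Farmer goes back to the west bank with the hawk.  [the west bank: the cricket, the finch, the hawk, the moth, the snake | the east bank: the beetle, the mantis, the spider]
7. Farmer goes to the east bank with the finch and the hawk.  [the west bank: the cricket, the moth, the snake | the east bank: the beetle, the finch, the hawk, the mantis, the spider]
8. Farmer goes back to the west bank with the hawk.  [the west bank: the cricket, the hawk, the moth, the snake | the east bank: the beetle, the finch, the mantis, the spider]
9. Farmer goes to the east bank with the cricket and the hawk.  [the west bank: the moth, the snake | the east bank: the beetle, the cricket, the finch, the hawk, the mantis, the spider]
10. Farmer goes back to the west bank with the hawk.  [the west bank: the hawk, the moth, the snake | the east bank: the beetle, the cricket, the finch, the mantis, the spider]
11. Farmer goes to the east bank with the moth and the snake.  [the west bank: the hawk | the east bank: the beetle, the cricket, the finch, the mantis, the moth, the snake, the spider]
12. Farmer goes back to the west bank with the beetle.  [the west bank: the beetle, the hawk | the east bank: the cricket, the finch, the mantis, the moth, the snake, the spider]
13. Farmer goes to the east bank with the beetle and the hawk.  [the west bank: — | the east bank: the beetle, the cricket, the finch, the hawk, the mantis, the moth, the snake, the spider]

13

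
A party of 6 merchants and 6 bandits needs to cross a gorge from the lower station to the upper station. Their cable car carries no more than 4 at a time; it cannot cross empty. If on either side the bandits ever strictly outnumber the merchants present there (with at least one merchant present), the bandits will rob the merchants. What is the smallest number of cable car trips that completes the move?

9

Counting alone: each trip to the upper station takes at most 4 across and each return brings at least 1 back, so after t trips out (and t−1 returns) at most 4t − (t−1) of the 12 are across; that first reaches 12 at t = 4, so at least 7 crossings are needed.
The safety rule pushes this higher. Following every safe sequence of crossings, the most of the 12 that can be at the upper station as the cable car arrives there on crossing 7 is 11 — never all 12.
So no plan with fewer than 9 crossings exists, and this one achieves 9:
1. 2 bandits → the upper station.  (the lower station: 6M 4B; the upper station: 0M 2B)
2. 1 bandit ← the lower station.  (the lower station: 6M 5B; the upper station: 0M 1B)
3. 4 bandits → the upper station.  (the lower station: 6M 1B; the upper station: 0M 5B)
4. 1 bandit ← the lower station.  (the lower station: 6M 2B; the upper station: 0M 4B)
5. 4 merchants → the upper station.  (the lower station: 2M 2B; the upper station: 4M 4B)
6. 1 merchant and 1 bandit ← the lower station.  (the lower station: 3M 3B; the upper station: 3M 3B)
7. 2 merchants and 2 bandits → the upper station.  (the lower station: 1M 1B; the upper station: 5M 5B)
8. 1 merchant and 1 bandit ← the lower station.  (the lower station: 2M 2B; the upper station: 4M 4B)
9. 2 merchants and 2 bandits → the upper station.  (the lower station: 0M 0B; the upper station: 6M 6B)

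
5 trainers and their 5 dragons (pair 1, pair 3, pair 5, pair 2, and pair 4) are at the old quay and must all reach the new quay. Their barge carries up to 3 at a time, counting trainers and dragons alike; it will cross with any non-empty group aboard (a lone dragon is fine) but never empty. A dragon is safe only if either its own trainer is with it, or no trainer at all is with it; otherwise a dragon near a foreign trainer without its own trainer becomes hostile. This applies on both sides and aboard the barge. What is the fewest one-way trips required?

11

Counting alone: each trip to the new quay takes at most 3 across and each return brings at least 1 back, so after t trips out (and t−1 returns) at most 3t − (t−1) of the 10 are across; that first reaches 10 at t = 5, so at least 9 crossings are needed.
The safety rule pushes this higher. Following every safe sequence of crossings, the most of the 10 that can be at the new quay as the barge arrives there on crossing 9 is 9 — never all 10.
So no plan with fewer than 11 crossings exists, and this one achieves 11:
1. dragon 1 and trainer 1 cross → the new quay.
2. trainer 1 crosses ← the old quay.
3. dragon 2, dragon 3, and dragon 5 cross → the new quay.
4. dragon 1 crosses ← the old quay.
5. trainer 2, trainer 3, and trainer 5 cross → the new quay.
6. dragon 3 and trainer 3 cross ← the old quay.
7. trainer 1, trainer 3, and trainer 4 cross → the new quay.
8. dragon 5 crosses ← the old quay.
9. dragon 1 and dragon 3 cross → the new quay.
10. dragon 1 crosses ← the old quay.
11. dragon 1, dragon 4, and dragon 5 cross → the new quay.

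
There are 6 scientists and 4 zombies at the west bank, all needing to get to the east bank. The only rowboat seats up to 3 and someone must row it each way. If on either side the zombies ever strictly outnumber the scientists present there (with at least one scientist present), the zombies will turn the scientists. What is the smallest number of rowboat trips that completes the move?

Counting alone: each trip to the east bank takes at most 3 across and each return brings at least 1 back, so after t trips out (and t−1 returns) at most 3t − (t−1) of the 10 are across; that first reaches 10 at t = 5, so at least 9 crossings are needed.
The plan below uses exactly 9 crossings, so it is optimal:
1. 2 zombies → the east bank.  (the west bank: 6S 2Z; the east bank: 0S 2Z)
2. 1 zombie ← the west bank.  (the west bank: 6S 3Z; the east bank: 0S 1Z)
3. 3 zombies → the east bank.  (the west bank: 6S 0Z; the east bank: 0S 4Z)
4. 1 zombie ← the west bank.  (the west bank: 6S 1Z; the east bank: 0S 3Z)
5. 3 scientists → the east bank.  (the west bank: 3S 1Z; the east bank: 3S 3Z)
6. 1 zombie ← the west bank.  (the west bank: 3S 2Z; the east bank: 3S 2Z)
7. 1 scientist and 2 zombies → the east bank.  (the west bank: 2S 0Z; the east bank: 4S 4Z)
8. 1 zombie ← the west bank.  (the west bank: 2S 1Z; the east bank: 4S 3Z)
9. 2 scientists and 1 zombie → the east bank.  (the west bank: 0S 0Z; the east bank: 6S 4Z)

9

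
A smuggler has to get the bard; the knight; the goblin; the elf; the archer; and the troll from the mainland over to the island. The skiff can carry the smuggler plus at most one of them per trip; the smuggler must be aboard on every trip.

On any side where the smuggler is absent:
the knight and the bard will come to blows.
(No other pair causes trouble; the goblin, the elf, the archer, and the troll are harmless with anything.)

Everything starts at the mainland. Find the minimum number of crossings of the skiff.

11

Counting alone: the smuggler can take at most 1 across per trip to the island, so moving all 6 needs at least 6 loaded trips out, with a return between consecutive ones — at least 11 crossings.
The plan below uses exactly 11 crossings, so it is optimal:
1. Smuggler goes to the island with the bard.  [the mainland: the archer, the elf, the goblin, the knight, the troll | the island: the bard]
2. Smuggler goes back to the mainland alone.  [the mainland: the archer, the elf, the goblin, the knight, the troll | the island: the bard]
3. Smuggler goes to the island with the goblin.  [the mainland: the archer, the elf, the knight, the troll | the island: the bard, the goblin]
4. Smuggler goes back to the mainland alone.  [the mainland: the archer, the elf, the knight, the troll | the island: the bard, the goblin]
5. Smuggler goes to the island with the elf.  [the mainland: the archer, the knight, the troll | the island: the bard, the elf, the goblin]
6. Smuggler goes back to the mainland alone.  [the mainland: the archer, the knight, the troll | the island: the bard, the elf, the goblin]
7. Smuggler goes to the island with the archer.  [the mainland: the knight, the troll | the island: the archer, the bard, the elf, the goblin]
8. Smuggler goes back to the mainland alone.  [the mainland: the knight, the troll | the island: the archer, the bard, the elf, the goblin]
9. Smuggler goes to the island with the troll.  [the mainland: the knight | the island: the archer, the bard, the elf, the goblin, the troll]
10. Smuggler goes back to the mainland alone.  [the mainland: the knight | the island: the archer, the bard, the elf, the goblin, the troll]
11. Smuggler goes to the island with the knight.  [the mainland: — | the island: the archer, the bard, the elf, the goblin, the knight, the troll]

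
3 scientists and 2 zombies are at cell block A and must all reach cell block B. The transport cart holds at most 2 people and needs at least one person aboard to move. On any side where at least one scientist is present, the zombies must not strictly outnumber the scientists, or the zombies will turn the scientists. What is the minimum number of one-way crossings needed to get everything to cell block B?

7

Counting alone: each trip to cell block B takes at most 2 across and each return brings at least 1 back, so after t trips out (and t−1 returns) at most 2t − (t−1) of the 5 are across; that first reaches 5 at t = 4, so at least 7 crossings are needed.
The plan below uses exactly 7 crossings, so it is optimal:
1. 2 zombies → cell block B.  (cell block A: 3S 0Z; cell block B: 0S 2Z)
2. 1 zombie ← cell block A.  (cell block A: 3S 1Z; cell block B: 0S 1Z)
3. 2 scientists → cell block B.  (cell block A: 1S 1Z; cell block B: 2S 1Z)
4. 1 scientist ← cell block A.  (cell block A: 2S 1Z; cell block B: 1S 1Z)
5. 1 scientist and 1 zombie → cell block B.  (cell block A: 1S 0Z; cell block B: 2S 2Z)
6. 1 zombie ← cell block A.  (cell block A: 1S 1Z; cell block B: 2S 1Z)
7. 1 scientist and 1 zombie → cell block B.  (cell block A: 0S 0Z; cell block B: 3S 2Z)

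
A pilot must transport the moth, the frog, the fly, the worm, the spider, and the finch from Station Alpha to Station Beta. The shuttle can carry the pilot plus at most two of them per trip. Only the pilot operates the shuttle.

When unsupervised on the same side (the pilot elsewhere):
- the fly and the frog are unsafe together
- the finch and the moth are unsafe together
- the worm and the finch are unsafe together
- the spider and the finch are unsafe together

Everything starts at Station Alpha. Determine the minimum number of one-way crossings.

7

Counting alone: the pilot can take at most 2 across per trip to Station Beta, so moving all 6 needs at least 3 loaded trips out, with a return between consecutive ones — at least 5 crossings.
The safety rule pushes this higher. Following every safe sequence of crossings, the most of the 6 that can be at Station Beta as the shuttle arrives there on crossing 5 is 5 — never all 6.
So no plan with fewer than 7 crossings exists, and this one achieves 7:
1. Pilot goes to Station Beta with the finch and the frog.  [Station Alpha: the fly, the moth, the spider, the worm | Station Beta: the finch, the frog]
2. Pilot goes back to Station Alpha alone.  [Station Alpha: the fly, the moth, the spider, the worm | Station Beta: the finch, the frog]
3. Pilot goes to Station Beta with the moth.  [Station Alpha: the fly, the spider, the worm | Station Beta: the finch, the frog, the moth]
4. Pilot goes back to Station Alpha with the finch.  [Station Alpha: the finch, the fly, the spider, the worm | Station Beta: the frog, the moth]
5. Pilot goes to Station Beta with the spider and the worm.  [Station Alpha: the finch, the fly | Station Beta: the frog, the moth, the spider, the worm]
6. Pilot goes back to Station Alpha alone.  [Station Alpha: the finch, the fly | Station Beta: the frog, the moth, the spider, the worm]
7. Pilot goes to Station Beta with the finch and the fly.  [Station Alpha: — | Station Beta: the finch, the fly, the frog, the moth, the spider, the worm]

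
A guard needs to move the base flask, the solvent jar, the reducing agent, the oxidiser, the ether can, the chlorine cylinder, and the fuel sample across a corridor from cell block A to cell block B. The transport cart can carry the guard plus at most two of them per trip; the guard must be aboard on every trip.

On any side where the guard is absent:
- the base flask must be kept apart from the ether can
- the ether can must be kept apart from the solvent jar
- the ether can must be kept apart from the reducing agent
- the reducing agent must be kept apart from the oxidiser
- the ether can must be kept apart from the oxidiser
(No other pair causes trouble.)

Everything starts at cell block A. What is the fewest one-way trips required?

11

Counting alone: the guard can take at most 2 across per trip to cell block B, so moving all 7 needs at least 4 loaded trips out, with a return between consecutive ones — at least 7 crossings.
The safety rule pushes this higher. Following every safe sequence of crossings, the most of the 7 that can be at cell block B as the transport cart arrives there on crossings 7, 9 is 5, 6 respectively — never all 7.
So no plan with fewer than 11 crossings exists, and this one achieves 11:
1. Guard goes to cell block B with the ether can and the reducing agent.
2. Guard goes back to cell block A with the reducing agent.
3. Guard goes to cell block B with the base flask and the reducing agent.
4. Guard goes back to cell block A with the ether can.
5. Guard goes to cell block B with the oxidiser and the solvent jar.
6. Guard goes back to cell block A with the reducing agent.
7. Guard goes to cell block B with the chlorine cylinder and the reducing agent.
8. Guard goes back to cell block A with the reducing agent.
9. Guard goes to cell block B with the fuel sample and the reducing agent.
10. Guard goes back to cell block A with the reducing agent.
11. Guard goes to cell block B with the ether can and the reducing agent.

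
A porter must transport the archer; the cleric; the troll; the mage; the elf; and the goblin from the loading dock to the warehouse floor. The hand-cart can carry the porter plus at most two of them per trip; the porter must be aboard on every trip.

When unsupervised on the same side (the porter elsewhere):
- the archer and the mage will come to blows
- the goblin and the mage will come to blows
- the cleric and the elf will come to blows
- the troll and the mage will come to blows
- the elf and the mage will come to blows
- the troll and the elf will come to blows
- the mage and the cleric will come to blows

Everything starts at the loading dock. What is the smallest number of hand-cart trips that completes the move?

Counting alone: the porter can take at most 2 across per trip to the warehouse floor, so moving all 6 needs at least 3 loaded trips out, with a return between consecutive ones — at least 5 crossings.
The safety rule pushes this higher. Following every safe sequence of crossings, the most of the 6 that can be at the warehouse floor as the hand-cart arrives there on crossings 5, 7 is 4, 5 respectively — never all 6.
So no plan with fewer than 9 crossings exists, and this one achieves 9:
1. Porter goes to the warehouse floor with the elf and the mage.  [the loading dock: the archer, the cleric, the goblin, the troll | the warehouse floor: the elf, the mage]
2. Porter goes back to the loading dock with the mage.  [the loading dock: the archer, the cleric, the goblin, the mage, the troll | the warehouse floor: the elf]
3. Porter goes to the warehouse floor with the archer and the mage.  [the loading dock: the cleric, the goblin, the troll | the warehouse floor: the archer, the elf, the mage]
4. Porter goes back to the loading dock with the mage.  [the loading dock: the cleric, the goblin, the mage, the troll | the warehouse floor: the archer, the elf]
5. Porter goes to the warehouse floor with the goblin and the mage.  [the loading dock: the cleric, the troll | the warehouse floor: the archer, the elf, the goblin, the mage]
6. Porter goes back to the loading dock with the mage.  [the loading dock: the cleric, the mage, the troll | the warehouse floor: the archer, the elf, the goblin]
7. Porter goes to the warehouse floor with the cleric and the troll.  [the loading dock: the mage | the warehouse floor: the archer, the cleric, the elf, the goblin, the troll]
8. Porter goes back to the loading dock with the elf.  [the loading dock: the elf, the mage | the warehouse floor: the archer, the cleric, the goblin, the troll]
9. Porter goes to the warehouse floor with the elf and the mage.  [the loading dock: — | the warehouse floor: the archer, the cleric, the elf, the goblin, the mage, the troll]

9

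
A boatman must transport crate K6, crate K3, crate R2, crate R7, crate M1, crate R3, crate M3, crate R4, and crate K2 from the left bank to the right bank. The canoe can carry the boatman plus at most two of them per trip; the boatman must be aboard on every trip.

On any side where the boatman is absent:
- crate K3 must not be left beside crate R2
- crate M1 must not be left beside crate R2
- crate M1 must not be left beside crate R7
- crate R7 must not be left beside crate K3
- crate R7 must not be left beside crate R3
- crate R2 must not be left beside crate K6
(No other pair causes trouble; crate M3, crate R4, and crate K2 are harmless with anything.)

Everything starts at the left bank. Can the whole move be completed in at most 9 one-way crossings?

Counting alone: the boatman can take at most 2 across per trip to the right bank, so moving all 9 needs at least 5 loaded trips out, with a return between consecutive ones — at least 9 crossings.
The safety rule pushes this higher. Following every safe sequence of crossings, the most of the 9 that can be at the right bank as the canoe arrives there on crossing 9 is 8 — never all 9.
So the move cannot be finished within 9 crossings. (The shortest complete plan takes 11:)
1. Boatman goes to the right bank with crate R2 and crate R7.
2. Boatman goes back to the left bank alone.
3. Boatman goes to the right bank with crate K6.
4. Boatman goes back to the left bank with crate R2.
5. Boatman goes to the right bank with crate K3 and crate M1.
6. Boatman goes back to the left bank with crate R7.
7. Boatman goes to the right bank with crate M3 and crate R3.
8. Boatman goes back to the left bank alone.
9. Boatman goes to the right bank with crate K2 and crate R4.
10. Boatman goes back to the left bank alone.
11. Boatman goes to the right bank with crate R2 and crate R7.

No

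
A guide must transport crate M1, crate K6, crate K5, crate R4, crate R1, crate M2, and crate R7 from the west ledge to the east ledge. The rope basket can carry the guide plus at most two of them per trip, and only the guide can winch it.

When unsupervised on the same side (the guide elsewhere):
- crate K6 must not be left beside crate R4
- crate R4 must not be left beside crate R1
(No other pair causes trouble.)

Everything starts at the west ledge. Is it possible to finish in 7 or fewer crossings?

Yes — this plan uses 7 crossings (≤ 7):
1. Guide goes to the east ledge with crate R4.  [the west ledge: crate K5, crate K6, crate M1, crate M2, crate R1, crate R7 | the east ledge: crate R4]
2. Guide goes back to the west ledge alone.  [the west ledge: crate K5, crate K6, crate M1, crate M2, crate R1, crate R7 | the east ledge: crate R4]
3. Guide goes to the east ledge with crate K5 and crate M1.  [the west ledge: crate K6, crate M2, crate R1, crate R7 | the east ledge: crate K5, crate M1, crate R4]
4. Guide goes back to the west ledge alone.  [the west ledge: crate K6, crate M2, crate R1, crate R7 | the east ledge: crate K5, crate M1, crate R4]
5. Guide goes to the east ledge with crate M2 and crate R7.  [the west ledge: crate K6, crate R1 | the east ledge: crate K5, crate M1, crate M2, crate R4, crate R7]
6. Guide goes back to the west ledge alone.  [the west ledge: crate K6, crate R1 | the east ledge: crate K5, crate M1, crate M2, crate R4, crate R7]
7. Guide goes to the east ledge with crate K6 and crate R1.  [the west ledge: — | the east ledge: crate K5, crate K6, crate M1, crate M2, crate R1, crate R4, crate R7]

Yes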